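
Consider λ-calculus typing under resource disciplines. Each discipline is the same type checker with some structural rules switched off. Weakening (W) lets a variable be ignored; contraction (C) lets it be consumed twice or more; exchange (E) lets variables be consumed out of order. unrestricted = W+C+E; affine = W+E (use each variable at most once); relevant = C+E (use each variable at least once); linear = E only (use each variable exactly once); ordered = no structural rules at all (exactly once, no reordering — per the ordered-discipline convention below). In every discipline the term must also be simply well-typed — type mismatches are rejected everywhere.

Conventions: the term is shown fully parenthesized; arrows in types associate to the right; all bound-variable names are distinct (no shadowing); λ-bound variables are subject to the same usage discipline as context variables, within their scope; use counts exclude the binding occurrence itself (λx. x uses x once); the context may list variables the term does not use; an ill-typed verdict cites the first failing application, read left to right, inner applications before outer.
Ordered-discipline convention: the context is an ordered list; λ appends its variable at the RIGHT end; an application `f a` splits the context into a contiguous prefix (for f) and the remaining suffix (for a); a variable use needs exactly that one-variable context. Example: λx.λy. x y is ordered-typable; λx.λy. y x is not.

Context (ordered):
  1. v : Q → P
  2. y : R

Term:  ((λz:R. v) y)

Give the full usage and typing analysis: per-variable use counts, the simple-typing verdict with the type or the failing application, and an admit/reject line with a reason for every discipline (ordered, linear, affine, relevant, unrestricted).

use counts: v=1; y=1; z (λ-bound)=0
use order (left to right): v, y
typing: ✓ — Q → P
ordered: ✗ — needs weakening: z unused
linear: ✗ — needs weakening: z unused
affine: ✓ — no duplicate uses among v, y, z
relevant: ✗ — needs weakening: z unused
unrestricted: ✓ — typability at Q → P is all that's needed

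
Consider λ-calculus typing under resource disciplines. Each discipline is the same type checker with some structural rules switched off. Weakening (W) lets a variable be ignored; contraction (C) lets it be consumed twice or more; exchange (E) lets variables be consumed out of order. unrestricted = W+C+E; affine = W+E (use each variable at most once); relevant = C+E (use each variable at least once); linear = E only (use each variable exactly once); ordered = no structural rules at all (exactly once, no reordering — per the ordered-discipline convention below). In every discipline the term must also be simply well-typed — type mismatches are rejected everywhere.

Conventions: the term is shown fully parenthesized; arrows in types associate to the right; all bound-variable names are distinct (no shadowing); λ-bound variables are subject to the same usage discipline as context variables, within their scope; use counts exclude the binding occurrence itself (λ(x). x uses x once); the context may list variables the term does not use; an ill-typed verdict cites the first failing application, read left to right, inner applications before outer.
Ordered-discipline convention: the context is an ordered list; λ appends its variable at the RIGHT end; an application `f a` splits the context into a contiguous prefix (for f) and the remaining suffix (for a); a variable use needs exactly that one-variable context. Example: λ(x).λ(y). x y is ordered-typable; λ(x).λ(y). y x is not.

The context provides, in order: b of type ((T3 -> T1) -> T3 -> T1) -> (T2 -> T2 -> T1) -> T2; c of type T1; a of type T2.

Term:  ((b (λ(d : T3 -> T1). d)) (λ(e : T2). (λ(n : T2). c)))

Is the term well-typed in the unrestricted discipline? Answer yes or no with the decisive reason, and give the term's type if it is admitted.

yes — simply typable at T2; W, C, E all held; term : T2
counts: b: 1; c: 1; a: 0; d (λ-bound): 1; e (λ-bound): 0; n (λ-bound): 0
order of uses: b, d, c
typing: well-typed — term : T2
across the five disciplines: ordered ✗ · linear ✗ · affine ✓ · relevant ✗ · unrestricted ✓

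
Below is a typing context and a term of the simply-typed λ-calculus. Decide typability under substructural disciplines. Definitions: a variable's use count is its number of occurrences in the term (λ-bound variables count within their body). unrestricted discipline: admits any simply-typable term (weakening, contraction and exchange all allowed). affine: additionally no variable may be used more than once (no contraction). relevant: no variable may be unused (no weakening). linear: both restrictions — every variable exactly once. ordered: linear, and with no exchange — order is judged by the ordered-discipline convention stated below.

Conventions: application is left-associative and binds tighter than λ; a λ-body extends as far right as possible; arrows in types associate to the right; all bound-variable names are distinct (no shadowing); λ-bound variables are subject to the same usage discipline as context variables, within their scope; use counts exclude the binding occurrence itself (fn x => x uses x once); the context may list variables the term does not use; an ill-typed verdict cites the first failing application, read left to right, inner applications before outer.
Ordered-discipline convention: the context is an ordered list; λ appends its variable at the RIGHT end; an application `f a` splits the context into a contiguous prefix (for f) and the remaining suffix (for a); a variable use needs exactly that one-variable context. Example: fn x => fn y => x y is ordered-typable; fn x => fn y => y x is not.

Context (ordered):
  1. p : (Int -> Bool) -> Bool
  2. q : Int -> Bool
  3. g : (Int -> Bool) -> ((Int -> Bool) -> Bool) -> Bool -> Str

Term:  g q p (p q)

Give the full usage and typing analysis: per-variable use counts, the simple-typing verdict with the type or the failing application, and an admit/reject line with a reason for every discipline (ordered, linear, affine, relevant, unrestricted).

counts: p: 2×; q: 2×; g: 1×
order of uses: g, q, p, p, q
typing: the term checks, with type Str
ordered ✗ (needs contraction — p ×2, q ×2)
linear ✗ (needs contraction — p ×2, q ×2)
affine ✗ (needs contraction — p ×2, q ×2)
relevant ✓ (p, q, g: all used, weakening unneeded)
unrestricted ✓ (type-checks (Str) and nothing is barred)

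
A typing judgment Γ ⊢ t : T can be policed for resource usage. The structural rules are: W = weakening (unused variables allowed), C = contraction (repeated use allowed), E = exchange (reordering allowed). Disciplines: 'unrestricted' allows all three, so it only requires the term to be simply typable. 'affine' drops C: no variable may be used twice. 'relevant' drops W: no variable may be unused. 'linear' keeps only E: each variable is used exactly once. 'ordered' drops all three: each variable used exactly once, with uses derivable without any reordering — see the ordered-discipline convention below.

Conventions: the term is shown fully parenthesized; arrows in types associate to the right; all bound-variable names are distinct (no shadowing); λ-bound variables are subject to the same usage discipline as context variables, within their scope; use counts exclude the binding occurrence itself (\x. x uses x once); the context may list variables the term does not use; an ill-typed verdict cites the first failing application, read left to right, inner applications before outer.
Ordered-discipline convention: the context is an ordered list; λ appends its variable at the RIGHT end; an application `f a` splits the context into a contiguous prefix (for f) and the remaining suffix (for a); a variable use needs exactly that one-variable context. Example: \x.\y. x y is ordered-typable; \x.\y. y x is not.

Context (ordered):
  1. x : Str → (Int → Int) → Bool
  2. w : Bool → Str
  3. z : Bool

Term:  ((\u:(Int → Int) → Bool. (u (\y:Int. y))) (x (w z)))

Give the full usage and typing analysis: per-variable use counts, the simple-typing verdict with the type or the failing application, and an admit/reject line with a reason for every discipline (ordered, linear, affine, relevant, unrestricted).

variable uses: x=1, w=1, z=1, u (λ-bound)=1, y (λ-bound)=1
left-to-right use order: u, y, x, w, z
typing: well-typed at Bool
ordered ✓ (single-use (x, w, z, u, y), ordered derivation ok)
linear ✓ (single use per variable (x, w, z, u, y))
affine ✓ (at most one use each (x, w, z, u, y))
relevant ✓ (x, w, z, u, y: all used, weakening unneeded)
unrestricted ✓ (well-typed at Bool; no restrictions here)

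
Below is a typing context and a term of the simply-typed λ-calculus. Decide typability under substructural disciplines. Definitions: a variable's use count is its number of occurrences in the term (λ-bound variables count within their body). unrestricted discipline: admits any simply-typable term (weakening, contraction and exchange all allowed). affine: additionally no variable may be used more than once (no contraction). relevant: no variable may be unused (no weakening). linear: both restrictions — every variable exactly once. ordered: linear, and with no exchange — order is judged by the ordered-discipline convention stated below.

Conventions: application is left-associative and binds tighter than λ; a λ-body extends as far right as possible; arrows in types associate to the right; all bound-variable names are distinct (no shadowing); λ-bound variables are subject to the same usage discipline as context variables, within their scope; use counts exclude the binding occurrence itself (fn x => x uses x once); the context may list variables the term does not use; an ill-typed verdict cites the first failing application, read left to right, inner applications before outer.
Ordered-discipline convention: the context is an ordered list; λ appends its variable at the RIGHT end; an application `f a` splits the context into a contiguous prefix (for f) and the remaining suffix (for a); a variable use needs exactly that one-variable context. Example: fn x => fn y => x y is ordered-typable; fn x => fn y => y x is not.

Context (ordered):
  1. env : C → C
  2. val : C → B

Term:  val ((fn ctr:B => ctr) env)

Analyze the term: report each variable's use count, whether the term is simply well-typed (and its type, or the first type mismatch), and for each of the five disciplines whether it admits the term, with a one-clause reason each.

use counts: env: 1×; val: 1×; ctr (bound): 1×
left-to-right use order: val, ctr, env
typing: ill-typed: an application expects B but receives C → C
ordered ✗ (a type mismatch blocks all five)
linear ✗ (the type mismatch rejects it)
affine ✗ (not simply typable)
relevant ✗ (fails simple typing)
unrestricted ✗ (a type mismatch blocks all five)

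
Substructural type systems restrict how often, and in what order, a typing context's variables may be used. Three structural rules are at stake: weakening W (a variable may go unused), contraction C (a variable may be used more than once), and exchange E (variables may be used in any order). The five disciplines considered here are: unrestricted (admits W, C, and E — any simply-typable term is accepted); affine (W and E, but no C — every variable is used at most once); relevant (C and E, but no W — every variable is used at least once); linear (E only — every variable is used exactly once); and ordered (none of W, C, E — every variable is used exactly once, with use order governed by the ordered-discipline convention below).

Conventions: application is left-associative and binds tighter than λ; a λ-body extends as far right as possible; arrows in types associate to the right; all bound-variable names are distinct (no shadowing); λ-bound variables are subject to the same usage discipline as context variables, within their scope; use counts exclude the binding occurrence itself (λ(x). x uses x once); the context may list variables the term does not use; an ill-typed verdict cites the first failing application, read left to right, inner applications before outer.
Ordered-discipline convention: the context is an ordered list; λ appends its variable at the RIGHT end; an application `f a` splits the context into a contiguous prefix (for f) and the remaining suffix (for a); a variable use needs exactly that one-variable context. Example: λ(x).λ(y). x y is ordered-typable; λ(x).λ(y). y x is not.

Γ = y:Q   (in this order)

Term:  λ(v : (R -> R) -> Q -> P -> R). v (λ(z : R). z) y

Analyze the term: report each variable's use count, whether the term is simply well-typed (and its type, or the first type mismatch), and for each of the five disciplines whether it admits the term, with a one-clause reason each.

usage: y: 1, v [bound]: 1, z [bound]: 1
order of uses: v, z, y
typing: well-typed at ((R -> R) -> Q -> P -> R) -> P -> R
ordered ✗ (no ordered split (uses run v, z, y))
linear ✓ (single use per variable (y, v, z))
affine ✓ (y, v, z: no repeats, contraction unneeded)
relevant ✓ (y, v, z: all used, weakening unneeded)
unrestricted ✓ (type-checks (((R -> R) -> Q -> P -> R) -> P -> R) and nothing is barred)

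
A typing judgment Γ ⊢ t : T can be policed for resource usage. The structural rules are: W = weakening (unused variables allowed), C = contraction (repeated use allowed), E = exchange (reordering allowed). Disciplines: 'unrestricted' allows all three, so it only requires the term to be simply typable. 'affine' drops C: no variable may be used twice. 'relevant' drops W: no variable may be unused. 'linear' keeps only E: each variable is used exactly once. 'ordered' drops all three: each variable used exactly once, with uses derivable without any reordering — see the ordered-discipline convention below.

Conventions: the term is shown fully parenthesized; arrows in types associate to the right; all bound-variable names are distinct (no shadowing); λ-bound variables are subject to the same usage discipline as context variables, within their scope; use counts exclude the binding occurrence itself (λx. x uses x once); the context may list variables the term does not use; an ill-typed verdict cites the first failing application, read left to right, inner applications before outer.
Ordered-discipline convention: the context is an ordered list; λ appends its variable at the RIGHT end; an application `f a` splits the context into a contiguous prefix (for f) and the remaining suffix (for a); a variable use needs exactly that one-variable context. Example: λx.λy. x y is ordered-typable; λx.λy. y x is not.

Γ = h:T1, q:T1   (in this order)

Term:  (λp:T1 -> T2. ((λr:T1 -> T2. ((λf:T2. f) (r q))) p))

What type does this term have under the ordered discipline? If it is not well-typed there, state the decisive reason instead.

not well-typed under ordered — unused: h — weakening required
use counts: h: 0×, q: 1×, p (λ-bound): 1×, r (λ-bound): 1×, f (λ-bound): 1×
uses in reading order: f, r, q, p
typing: well-typed at (T1 -> T2) -> T2
all disciplines: ordered ✗ | linear ✗ | affine ✓ | relevant ✗ | unrestricted ✓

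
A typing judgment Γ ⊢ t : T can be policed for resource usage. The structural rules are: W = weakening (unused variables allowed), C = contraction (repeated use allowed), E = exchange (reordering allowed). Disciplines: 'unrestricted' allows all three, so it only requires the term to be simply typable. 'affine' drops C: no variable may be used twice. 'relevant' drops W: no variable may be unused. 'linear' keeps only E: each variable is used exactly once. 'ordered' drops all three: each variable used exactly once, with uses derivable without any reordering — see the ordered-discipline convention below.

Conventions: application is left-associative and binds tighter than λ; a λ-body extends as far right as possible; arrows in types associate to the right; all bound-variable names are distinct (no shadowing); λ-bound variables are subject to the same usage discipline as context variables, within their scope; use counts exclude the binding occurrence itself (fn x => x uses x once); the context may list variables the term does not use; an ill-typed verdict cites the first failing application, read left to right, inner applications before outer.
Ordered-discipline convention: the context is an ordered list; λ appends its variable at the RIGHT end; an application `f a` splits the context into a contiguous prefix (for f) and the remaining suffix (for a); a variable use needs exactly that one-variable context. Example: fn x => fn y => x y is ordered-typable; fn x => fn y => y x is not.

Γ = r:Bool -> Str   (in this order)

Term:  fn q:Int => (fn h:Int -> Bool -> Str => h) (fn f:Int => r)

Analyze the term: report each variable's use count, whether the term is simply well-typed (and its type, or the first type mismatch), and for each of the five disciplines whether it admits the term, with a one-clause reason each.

usage: r: 1; q [bound]: 0; h [bound]: 1; f [bound]: 0
uses in reading order: h, r
typing: the term checks, with type Int -> Int -> Bool -> Str
ordered ✗ (q, f never used (weakening))
linear ✗ (q, f never used (weakening))
affine ✓ (at most one use each (r, q, h, f))
relevant ✗ (q, f never used (weakening))
unrestricted ✓ (type-checks (Int -> Int -> Bool -> Str) and nothing is barred)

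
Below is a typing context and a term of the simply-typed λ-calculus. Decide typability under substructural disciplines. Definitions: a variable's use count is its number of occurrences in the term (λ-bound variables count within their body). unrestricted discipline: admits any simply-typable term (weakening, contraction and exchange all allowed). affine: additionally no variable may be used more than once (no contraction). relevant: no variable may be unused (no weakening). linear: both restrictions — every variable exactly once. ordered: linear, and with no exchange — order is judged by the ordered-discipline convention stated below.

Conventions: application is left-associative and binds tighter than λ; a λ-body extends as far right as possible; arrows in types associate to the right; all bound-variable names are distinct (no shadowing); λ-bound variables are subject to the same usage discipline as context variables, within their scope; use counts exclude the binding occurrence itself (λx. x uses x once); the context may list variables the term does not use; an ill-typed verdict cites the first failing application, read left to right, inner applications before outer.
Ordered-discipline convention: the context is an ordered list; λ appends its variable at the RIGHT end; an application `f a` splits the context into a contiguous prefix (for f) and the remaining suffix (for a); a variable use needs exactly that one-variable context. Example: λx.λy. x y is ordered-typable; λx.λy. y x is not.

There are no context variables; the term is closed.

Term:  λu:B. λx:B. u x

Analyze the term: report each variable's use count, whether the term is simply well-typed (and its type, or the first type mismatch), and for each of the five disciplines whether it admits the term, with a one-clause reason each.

counts: u [bound]: 1, x [bound]: 1
use order (left to right): u, x
typing: ill-typed: non-arrow in function slot: B
ordered: ✗, a type mismatch blocks all five
linear: ✗, the type mismatch rejects it
affine: ✗, not simply typable
relevant: ✗, fails simple typing
unrestricted: ✗, a type mismatch blocks all five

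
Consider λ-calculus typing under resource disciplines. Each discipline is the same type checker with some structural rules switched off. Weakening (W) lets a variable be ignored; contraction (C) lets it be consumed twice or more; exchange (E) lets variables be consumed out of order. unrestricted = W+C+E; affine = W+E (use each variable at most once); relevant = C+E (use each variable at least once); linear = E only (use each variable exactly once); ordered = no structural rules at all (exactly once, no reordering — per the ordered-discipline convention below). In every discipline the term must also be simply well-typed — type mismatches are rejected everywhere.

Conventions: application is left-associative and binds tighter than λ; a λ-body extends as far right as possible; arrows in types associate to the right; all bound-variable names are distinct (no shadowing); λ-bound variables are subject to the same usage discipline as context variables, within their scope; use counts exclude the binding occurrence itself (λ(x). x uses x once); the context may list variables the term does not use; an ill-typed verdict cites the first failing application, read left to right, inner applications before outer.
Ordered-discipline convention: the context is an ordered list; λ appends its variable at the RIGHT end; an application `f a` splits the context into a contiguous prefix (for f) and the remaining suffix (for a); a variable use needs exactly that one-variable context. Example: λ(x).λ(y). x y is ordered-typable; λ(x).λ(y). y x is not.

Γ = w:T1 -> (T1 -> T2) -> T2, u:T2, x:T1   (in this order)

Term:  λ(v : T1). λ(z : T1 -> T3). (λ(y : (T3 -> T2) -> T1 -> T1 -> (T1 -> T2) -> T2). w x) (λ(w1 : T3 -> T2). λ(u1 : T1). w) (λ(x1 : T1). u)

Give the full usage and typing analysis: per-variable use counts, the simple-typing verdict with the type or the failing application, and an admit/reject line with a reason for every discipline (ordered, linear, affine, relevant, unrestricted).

variable uses: w: 2; u: 1; x: 1; v [bound]: 0; z [bound]: 0; y [bound]: 0; w1 [bound]: 0; u1 [bound]: 0; x1 [bound]: 0
use order (left to right): w, x, w, u
typing: well-typed at T1 -> (T1 -> T3) -> T2
ordered: ✗, repeated use of w ×2; unused: v, z, y, w1, u1, x1 — weakening required
linear: ✗, repeated use of w ×2; unused: v, z, y, w1, u1, x1 — weakening required
affine: ✗, repeated use of w ×2
relevant: ✗, unused: v, z, y, w1, u1, x1 — weakening required
unrestricted: ✓, well-typed at T1 -> (T1 -> T3) -> T2; no restrictions here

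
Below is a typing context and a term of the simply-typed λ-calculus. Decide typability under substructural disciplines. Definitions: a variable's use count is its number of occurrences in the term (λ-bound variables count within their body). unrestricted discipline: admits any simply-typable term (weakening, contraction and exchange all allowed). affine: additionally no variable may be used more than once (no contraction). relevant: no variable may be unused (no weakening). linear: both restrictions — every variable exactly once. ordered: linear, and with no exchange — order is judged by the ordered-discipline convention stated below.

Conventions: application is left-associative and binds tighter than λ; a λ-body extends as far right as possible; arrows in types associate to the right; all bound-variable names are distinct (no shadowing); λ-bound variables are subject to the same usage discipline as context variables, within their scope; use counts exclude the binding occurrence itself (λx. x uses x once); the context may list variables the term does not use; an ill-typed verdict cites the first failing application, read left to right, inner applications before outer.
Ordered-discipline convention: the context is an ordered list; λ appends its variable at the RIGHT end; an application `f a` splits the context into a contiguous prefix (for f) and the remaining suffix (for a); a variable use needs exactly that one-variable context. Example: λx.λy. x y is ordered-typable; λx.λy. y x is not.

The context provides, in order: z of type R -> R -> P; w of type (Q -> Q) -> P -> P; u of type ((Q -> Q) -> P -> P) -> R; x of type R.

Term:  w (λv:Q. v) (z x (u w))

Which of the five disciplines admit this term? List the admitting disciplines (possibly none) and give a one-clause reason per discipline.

admitted in: relevant, unrestricted
use counts: z: 1; w: 2; u: 1; x: 1; v (λ-bound): 1
use order (left to right): w, v, z, x, u, w
typing: well-typed at P
ordered ✗ (w ×2 used more than once (contraction))
linear ✗ (w ×2 used more than once (contraction))
affine ✗ (w ×2 used more than once (contraction))
relevant ✓ (z, w, u, x, v: all used, weakening unneeded)
unrestricted ✓ (well-typed at P; no restrictions here)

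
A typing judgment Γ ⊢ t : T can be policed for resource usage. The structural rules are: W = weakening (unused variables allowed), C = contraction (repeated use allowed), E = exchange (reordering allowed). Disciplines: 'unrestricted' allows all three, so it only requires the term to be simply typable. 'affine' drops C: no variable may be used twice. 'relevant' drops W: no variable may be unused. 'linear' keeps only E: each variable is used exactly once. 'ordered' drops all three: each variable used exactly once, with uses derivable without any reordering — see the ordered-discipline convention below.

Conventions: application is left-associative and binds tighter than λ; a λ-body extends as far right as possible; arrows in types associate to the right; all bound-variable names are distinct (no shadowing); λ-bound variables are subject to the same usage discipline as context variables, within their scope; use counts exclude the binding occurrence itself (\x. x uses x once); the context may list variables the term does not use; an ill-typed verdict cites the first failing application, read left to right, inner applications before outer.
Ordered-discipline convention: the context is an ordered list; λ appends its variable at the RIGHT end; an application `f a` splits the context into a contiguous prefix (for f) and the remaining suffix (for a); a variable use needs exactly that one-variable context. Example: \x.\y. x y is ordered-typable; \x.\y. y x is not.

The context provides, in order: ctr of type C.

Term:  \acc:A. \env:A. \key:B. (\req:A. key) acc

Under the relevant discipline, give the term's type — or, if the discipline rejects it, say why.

not well-typed under relevant — unused: ctr, env, req — weakening required
variable uses: ctr=0; acc [bound]=1; env [bound]=0; key [bound]=1; req [bound]=0
uses in reading order: key, acc
typing: well-typed at A → A → B → B
summary: ordered ✗; linear ✗; affine ✓; relevant ✗; unrestricted ✓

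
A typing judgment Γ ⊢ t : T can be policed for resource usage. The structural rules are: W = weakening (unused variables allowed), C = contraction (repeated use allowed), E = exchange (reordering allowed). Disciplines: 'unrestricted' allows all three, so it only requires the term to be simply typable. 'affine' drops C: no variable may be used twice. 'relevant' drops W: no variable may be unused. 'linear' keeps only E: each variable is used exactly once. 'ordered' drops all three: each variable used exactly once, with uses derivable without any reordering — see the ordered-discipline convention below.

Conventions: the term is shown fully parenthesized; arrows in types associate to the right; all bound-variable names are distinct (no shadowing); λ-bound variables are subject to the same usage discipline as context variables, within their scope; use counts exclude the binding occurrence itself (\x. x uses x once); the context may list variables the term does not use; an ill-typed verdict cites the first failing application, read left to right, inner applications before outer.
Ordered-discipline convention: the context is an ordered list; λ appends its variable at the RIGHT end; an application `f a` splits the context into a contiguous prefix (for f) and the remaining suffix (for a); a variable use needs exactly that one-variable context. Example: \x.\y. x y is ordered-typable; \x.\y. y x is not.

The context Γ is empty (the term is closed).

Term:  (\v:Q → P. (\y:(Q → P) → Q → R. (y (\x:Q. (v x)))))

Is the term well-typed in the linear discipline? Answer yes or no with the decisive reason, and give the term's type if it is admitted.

yes — each of v, y, x used exactly once; term : (Q → P) → ((Q → P) → Q → R) → Q → R
usage: v (λ-bound): 1, y (λ-bound): 1, x (λ-bound): 1
use order (left to right): y, v, x
typing: well-typed — term : (Q → P) → ((Q → P) → Q → R) → Q → R
all disciplines: ordered ✗; linear ✓; affine ✓; relevant ✓; unrestricted ✓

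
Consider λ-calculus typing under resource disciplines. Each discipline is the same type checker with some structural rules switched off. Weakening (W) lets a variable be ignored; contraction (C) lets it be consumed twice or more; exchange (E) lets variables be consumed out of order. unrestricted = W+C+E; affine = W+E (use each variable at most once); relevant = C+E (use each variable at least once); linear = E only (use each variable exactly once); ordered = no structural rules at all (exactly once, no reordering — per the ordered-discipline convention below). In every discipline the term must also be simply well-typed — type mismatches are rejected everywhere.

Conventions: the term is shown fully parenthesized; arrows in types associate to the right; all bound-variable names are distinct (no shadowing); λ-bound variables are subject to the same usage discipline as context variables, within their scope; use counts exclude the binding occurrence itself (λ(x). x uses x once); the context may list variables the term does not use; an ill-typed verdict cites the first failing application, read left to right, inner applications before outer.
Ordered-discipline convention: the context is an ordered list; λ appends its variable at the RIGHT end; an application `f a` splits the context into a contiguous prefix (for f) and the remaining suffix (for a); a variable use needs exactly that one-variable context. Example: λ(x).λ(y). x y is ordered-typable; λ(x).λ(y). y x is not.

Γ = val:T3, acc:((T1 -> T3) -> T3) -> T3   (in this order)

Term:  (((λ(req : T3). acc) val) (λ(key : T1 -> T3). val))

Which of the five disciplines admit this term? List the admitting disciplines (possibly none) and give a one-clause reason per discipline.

admitted in: unrestricted
use counts: val=2; acc=1; req [bound]=0; key [bound]=0
uses in reading order: acc, val, val
typing: well-typed at T3
ordered: ✗ — uses contraction: val ×2; unused: req, key — weakening required
linear: ✗ — uses contraction: val ×2; unused: req, key — weakening required
affine: ✗ — uses contraction: val ×2
relevant: ✗ — unused: req, key — weakening required
unrestricted: ✓ — simply typable at T3; W, C, E all held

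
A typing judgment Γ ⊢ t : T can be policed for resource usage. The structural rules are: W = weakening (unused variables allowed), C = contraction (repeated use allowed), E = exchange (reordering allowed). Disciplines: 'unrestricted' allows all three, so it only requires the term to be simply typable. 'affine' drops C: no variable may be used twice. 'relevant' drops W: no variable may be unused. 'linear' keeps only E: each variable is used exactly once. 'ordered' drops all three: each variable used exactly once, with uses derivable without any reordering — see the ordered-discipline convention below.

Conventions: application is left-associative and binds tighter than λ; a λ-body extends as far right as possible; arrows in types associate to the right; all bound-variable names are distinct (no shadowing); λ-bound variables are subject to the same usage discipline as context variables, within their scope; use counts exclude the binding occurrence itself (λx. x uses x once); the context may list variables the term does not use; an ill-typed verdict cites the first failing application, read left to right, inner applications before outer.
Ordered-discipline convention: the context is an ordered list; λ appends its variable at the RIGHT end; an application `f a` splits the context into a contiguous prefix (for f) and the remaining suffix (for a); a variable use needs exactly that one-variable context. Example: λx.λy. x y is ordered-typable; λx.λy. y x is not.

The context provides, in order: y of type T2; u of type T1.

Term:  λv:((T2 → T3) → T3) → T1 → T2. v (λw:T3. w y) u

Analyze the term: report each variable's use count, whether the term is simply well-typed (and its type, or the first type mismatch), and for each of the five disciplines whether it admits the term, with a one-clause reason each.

use counts: y ×1; u ×1; v (bound) ×1; w (bound) ×1
uses in reading order: v, w, y, u
typing: ill-typed: non-arrow in function slot: T3
ordered ✗ (a type mismatch blocks all five)
linear ✗ (the type mismatch rejects it)
affine ✗ (not simply typable)
relevant ✗ (fails simple typing)
unrestricted ✗ (a type mismatch blocks all five)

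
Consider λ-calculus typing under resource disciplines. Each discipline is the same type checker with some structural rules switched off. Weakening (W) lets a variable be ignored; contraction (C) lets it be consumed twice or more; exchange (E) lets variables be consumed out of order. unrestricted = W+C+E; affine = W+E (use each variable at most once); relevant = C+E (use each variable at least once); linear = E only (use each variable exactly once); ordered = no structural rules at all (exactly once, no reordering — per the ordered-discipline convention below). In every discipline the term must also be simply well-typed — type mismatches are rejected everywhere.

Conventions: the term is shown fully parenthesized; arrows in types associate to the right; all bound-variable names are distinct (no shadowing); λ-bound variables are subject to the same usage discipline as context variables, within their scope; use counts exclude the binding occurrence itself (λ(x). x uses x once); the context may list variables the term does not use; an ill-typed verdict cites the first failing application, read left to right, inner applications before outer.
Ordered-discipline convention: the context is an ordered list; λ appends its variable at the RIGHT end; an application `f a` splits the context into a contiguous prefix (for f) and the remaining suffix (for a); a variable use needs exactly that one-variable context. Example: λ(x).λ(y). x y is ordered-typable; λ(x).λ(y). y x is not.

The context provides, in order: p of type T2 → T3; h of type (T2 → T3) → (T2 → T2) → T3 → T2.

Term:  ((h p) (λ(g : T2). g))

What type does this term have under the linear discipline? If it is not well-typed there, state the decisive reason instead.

term : T3 → T2
counts: p=1, h=1, g (λ-bound)=1
uses in reading order: h, p, g
typing: the term checks, with type T3 → T2
across the five disciplines: ordered ✗, linear ✓, affine ✓, relevant ✓, unrestricted ✓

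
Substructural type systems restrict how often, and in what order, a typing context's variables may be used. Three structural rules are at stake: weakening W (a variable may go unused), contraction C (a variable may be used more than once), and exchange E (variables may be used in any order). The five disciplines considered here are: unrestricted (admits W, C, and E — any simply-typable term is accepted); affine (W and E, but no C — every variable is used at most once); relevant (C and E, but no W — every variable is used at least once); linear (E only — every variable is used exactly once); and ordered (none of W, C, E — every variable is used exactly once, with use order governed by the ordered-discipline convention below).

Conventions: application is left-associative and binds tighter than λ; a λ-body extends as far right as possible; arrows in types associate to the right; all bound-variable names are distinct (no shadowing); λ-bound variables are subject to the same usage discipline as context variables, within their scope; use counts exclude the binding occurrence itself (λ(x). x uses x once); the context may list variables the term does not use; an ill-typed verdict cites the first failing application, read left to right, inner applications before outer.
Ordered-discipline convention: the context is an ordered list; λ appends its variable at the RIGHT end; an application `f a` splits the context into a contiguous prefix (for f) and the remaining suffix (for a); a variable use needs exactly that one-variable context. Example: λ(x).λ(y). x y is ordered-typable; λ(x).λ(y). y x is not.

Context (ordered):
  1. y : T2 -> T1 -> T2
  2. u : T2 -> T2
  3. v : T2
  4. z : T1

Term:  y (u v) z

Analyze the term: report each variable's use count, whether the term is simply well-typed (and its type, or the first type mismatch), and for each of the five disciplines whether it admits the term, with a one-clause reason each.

counts: y: 1; u: 1; v: 1; z: 1
left-to-right use order: y, u, v, z
typing: ✓ — T2
ordered ✓ (y, u, v, z: once each, no exchange needed)
linear ✓ (y, u, v, z: one use apiece)
affine ✓ (y, u, v, z: no repeats, contraction unneeded)
relevant ✓ (y, u, v, z: all used, weakening unneeded)
unrestricted ✓ (simply typable at T2; W, C, E all held)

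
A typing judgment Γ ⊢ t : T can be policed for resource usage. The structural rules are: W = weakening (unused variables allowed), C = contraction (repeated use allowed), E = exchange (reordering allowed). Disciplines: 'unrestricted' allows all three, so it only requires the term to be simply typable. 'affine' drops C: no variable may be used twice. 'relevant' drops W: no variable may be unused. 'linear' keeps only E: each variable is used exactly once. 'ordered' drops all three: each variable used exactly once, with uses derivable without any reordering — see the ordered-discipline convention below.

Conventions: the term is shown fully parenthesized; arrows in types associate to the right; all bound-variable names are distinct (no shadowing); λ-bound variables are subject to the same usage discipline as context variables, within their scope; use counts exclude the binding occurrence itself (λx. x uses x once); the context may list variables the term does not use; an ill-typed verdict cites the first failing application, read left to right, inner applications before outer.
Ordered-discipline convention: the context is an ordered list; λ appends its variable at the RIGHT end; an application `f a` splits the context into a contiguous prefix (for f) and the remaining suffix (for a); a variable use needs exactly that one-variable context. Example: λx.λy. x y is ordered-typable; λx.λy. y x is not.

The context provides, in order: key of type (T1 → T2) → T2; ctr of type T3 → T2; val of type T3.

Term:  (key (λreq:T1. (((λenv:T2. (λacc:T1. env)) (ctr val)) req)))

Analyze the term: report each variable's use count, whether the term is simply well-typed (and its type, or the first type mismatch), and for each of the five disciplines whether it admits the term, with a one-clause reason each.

counts: key: 1, ctr: 1, val: 1, req (λ-bound): 1, env (λ-bound): 1, acc (λ-bound): 0
left-to-right use order: key, env, ctr, val, req
typing: well-typed at T2
ordered: ✗, unused: acc — weakening required
linear: ✗, unused: acc — weakening required
affine: ✓, key, ctr, val, req, env, acc: no repeats, contraction unneeded
relevant: ✗, unused: acc — weakening required
unrestricted: ✓, type-checks (T2) and nothing is barred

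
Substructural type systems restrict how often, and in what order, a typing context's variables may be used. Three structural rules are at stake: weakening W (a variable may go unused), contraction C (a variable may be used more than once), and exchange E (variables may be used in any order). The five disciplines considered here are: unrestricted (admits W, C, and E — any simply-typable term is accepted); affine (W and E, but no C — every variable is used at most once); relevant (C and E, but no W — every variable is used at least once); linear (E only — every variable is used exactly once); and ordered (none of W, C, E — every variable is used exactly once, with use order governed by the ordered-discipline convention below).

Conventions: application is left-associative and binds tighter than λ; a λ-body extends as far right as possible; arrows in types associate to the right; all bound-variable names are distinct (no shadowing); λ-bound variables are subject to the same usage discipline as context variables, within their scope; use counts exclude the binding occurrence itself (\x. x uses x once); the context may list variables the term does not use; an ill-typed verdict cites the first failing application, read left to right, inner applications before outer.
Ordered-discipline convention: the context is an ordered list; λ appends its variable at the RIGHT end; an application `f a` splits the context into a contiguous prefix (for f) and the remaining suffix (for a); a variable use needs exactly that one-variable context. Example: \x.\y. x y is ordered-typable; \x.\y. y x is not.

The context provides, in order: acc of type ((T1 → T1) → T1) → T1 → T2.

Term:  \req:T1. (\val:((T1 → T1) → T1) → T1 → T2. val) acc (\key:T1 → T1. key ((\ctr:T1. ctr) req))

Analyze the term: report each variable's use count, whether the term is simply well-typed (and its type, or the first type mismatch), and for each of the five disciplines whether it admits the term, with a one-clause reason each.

use counts: acc: 1×; req (bound): 1×; val (bound): 1×; key (bound): 1×; ctr (bound): 1×
use order (left to right): val, acc, key, ctr, req
typing: well-typed — term : T1 → T1 → T2
ordered ✗ (use order val, acc, key, ctr, req needs exchange)
linear ✓ (each of acc, req, val, key, ctr used exactly once)
affine ✓ (no duplicate uses among acc, req, val, key, ctr)
relevant ✓ (none of acc, req, val, key, ctr goes unused)
unrestricted ✓ (well-typed at T1 → T1 → T2; no restrictions here)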